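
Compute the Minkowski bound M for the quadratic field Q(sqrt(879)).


d = 879, d mod 4 = 3, so disc(K) = 4d = 3516; |disc(K)| = 3516
Real quadratic field, so n = 2, s = r2 = 0, r1 = 2
M = (n!/n^n) * (4/pi)^s * sqrt(|disc(K)|) = (2!/2^2) * (4/pi)^0 * sqrt(3516)
= 0.5 * 1.000000 * 59.295868
= 29.6479

29.6479


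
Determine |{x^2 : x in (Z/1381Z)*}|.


For prime p, the number of non-zero quadratic residues is (p-1)/2.
= (1381-1)/2
= 690

690


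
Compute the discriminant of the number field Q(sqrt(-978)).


For K = Q(sqrt(d)) with d squarefree: disc(K) = d if d = 1 mod 4, and disc(K) = 4d if d = 2 or 3 mod 4.
Here d = -978, and d mod 4 = 2.
d = 2 mod 4, not 1 (O_K = Z[sqrt(d)]), so disc(K) = 4d = 4 * (-978) = -3912

-3912


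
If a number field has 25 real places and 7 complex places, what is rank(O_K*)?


By Dirichlet's unit theorem:
rank = r1 + r2 - 1
= 25 + 7 - 1
= 31

31


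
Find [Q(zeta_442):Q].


The degree equals Euler's totient phi(442).
442 = 2 * 13 * 17
phi(442) = 192

192


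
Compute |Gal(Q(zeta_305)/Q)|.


|Gal(Q(zeta_305)/Q)| = phi(305)
= 240

240


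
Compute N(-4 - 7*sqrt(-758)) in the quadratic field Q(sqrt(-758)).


N(a + b*sqrt(d)) = a^2 - d*b^2
= (-4)^2 - (-758)*(-7)^2
= 16 + 37142
= 37158

37158


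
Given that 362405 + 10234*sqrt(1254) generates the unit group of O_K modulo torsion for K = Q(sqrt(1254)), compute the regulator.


epsilon = 362405 + 10234*sqrt(1254)
= 724810.0000
R = ln(724810.0000)
= 13.4937

13.4937


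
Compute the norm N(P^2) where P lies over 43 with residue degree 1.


N(P^a) = p^(a*f)
= 43^(2*1)
= 43^2
= 1849

1849


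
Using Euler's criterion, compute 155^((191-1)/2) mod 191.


p = 191 is prime and the exponent is (p-1)/2 = 95, so by Euler's criterion 155^95 = (155/191) = +1 or -1 mod 191.
Compute by square-and-multiply:
  95 = 64 + 16 + 8 + 4 + 2 + 1 (binary 1011111)
  Repeated squaring mod 191: 155^1 = 155, 155^2 = 150, 155^4 = 153, 155^8 = 107, 155^16 = 180, 155^32 = 121, 155^64 = 125
  155^95 = 155^64 * 155^16 * 155^8 * 155^4 * 155^2 * 155^1 = 125 * 180 * 107 * 153 * 150 * 155 mod 191
    125 * 180 = 22500 = 153 mod 191
    153 * 107 = 16371 = 136 mod 191
    136 * 153 = 20808 = 180 mod 191
    180 * 150 = 27000 = 69 mod 191
    69 * 155 = 10695 = 190 mod 191
  155^95 = 190 mod 191
Result 190 = p - 1 = -1 mod 191: 155 is a quadratic non-residue mod 191. As a residue in [0, p-1] the value is 190.
155^95 mod 191 = 190

190


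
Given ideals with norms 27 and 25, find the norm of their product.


N(IJ) = N(I) * N(J)
= 27 * 25
= 675

675


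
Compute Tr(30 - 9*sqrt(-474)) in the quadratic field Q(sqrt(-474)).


Tr(a + b*sqrt(d)) = (a + b*sqrt(d)) + (a - b*sqrt(d)) = 2a
= 2 * (30)
= 60

60


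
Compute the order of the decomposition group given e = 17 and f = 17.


|D_P| = e * f
= 17 * 17
= 289

289


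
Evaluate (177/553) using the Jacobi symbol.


Compute (177/553) via quadratic reciprocity:
  reciprocity: (177/553) -> +(553/177)
  reduce: (22/177)
  pull out 2: (2/177) = +1  (since 177 mod 8 = 1)
  reciprocity: (11/177) -> +(177/11)
  reduce: (1/11)
  (1/11) = 1
Product of signs = 1

1


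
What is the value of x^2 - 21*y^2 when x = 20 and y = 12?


x^2 - d*y^2
= 20^2 - 21*12^2
= 400 - 3024
= -2624

-2624


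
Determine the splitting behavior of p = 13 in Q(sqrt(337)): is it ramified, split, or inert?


K = Q(sqrt(337)). Since d mod 4 = 1, disc(K) = 337.
Check p | disc: 337 mod 13 = 12.
p does not divide disc. Compute Legendre symbol (d/p):
12^((13-1)/2) mod 13 = 1
(d/p) = 1, so p splits: (p) = P*P' with e=1, f=1, g=2.
Therefore p is split.

split


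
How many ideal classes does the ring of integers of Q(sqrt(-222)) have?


K = Q(sqrt(-222)). d mod 4 = 2, so D = disc(K) = 4d = -888
h(K) equals the number of primitive reduced positive-definite forms (a, b, c) = a*x^2 + b*x*y + c*y^2 with b^2 - 4ac = D,
where reduced means |b| <= a <= c, with b >= 0 whenever |b| = a or a = c, and primitive means gcd(a, b, c) = 1.
Reduced forces 3a^2 <= |D| = 888, so 1 <= a <= 17; b must have the parity of D, and c = (b^2 - D)/(4a) must be an integer >= a.
Enumerate a = 1..17, b in [-a, a]:
  a=1: (1, 0, 222)  [1]
  a=2: (2, 0, 111)  [1]
  a=3: (3, 0, 74)  [1]
  a=4..5: none
  a=6: (6, 0, 37)  [1]
  a=7: (7, -6, 33), (7, 6, 33)  [2]
  a=8..10: none
  a=11: (11, -6, 21), (11, 6, 21)  [2]
  a=12: none
  a=13: (13, -10, 19), (13, 10, 19)  [2]
  a=14: (14, -8, 17), (14, 8, 17)  [2]
  a=15..17: none
Total reduced forms: 1 + 1 + 1 + 1 + 2 + 2 + 2 + 2 = 12
h = 12

12


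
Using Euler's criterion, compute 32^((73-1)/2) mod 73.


p = 73 is prime and the exponent is (p-1)/2 = 36, so by Euler's criterion 32^36 = (32/73) = +1 or -1 mod 73.
Compute by square-and-multiply:
  36 = 32 + 4 (binary 100100)
  Repeated squaring mod 73: 32^1 = 32, 32^2 = 2, 32^4 = 4, 32^8 = 16, 32^16 = 37, 32^32 = 55
  32^36 = 32^32 * 32^4 = 55 * 4 mod 73
    55 * 4 = 220 = 1 mod 73
  32^36 = 1 mod 73
Result 1: 32 is a quadratic residue mod 73.
32^36 mod 73 = 1

1


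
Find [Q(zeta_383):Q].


The degree equals Euler's totient phi(383).
383 = 383
phi(383) = 382

382


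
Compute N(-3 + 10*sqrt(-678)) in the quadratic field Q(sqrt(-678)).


N(a + b*sqrt(d)) = a^2 - d*b^2
= (-3)^2 - (-678)*(10)^2
= 9 + 67800
= 67809

67809


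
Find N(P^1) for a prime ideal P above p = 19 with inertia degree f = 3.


N(P^a) = p^(a*f)
= 19^(1*3)
= 19^3
= 6859

6859


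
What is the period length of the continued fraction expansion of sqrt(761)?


Run the CF algorithm for sqrt(761).
a_0 = floor(sqrt(761)) = 27; set m_0=0, q_0=1.
Recurrence: m' = q*a - m,  q' = (d - m'^2)/q,  a' = floor((a_0 + m')/q').
  step 1: m=27, q=32, a=1
  step 2: m=5, q=23, a=1
  step 3: m=18, q=19, a=2
  step 4: m=20, q=19, a=2
  step 5: m=18, q=23, a=1
  step 6: m=5, q=32, a=1
  step 7: m=27, q=1, a=54
a_7 = 2*a_0 = 54, so the period closes here.
sqrt(761) = [27; 1, 1, 2, 2, 1, 1, 54]
Period length = 7

7


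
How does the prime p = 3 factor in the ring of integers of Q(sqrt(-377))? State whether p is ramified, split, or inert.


K = Q(sqrt(-377)). Since d mod 4 = 3, disc(K) = -1508.
Check p | disc: -1508 mod 3 = 1.
p does not divide disc. Compute Legendre symbol (d/p):
1^((3-1)/2) mod 3 = 1
(d/p) = 1, so p splits: (p) = P*P' with e=1, f=1, g=2.
Therefore p is split.

split


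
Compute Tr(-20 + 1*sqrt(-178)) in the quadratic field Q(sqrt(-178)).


Tr(a + b*sqrt(d)) = (a + b*sqrt(d)) + (a - b*sqrt(d)) = 2a
= 2 * (-20)
= -40

-40


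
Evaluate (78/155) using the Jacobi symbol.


Compute (78/155) via quadratic reciprocity:
  pull out 2: (2/155) = -1  (since 155 mod 8 = 3)
  reciprocity: (39/155) -> -(155/39)
  reduce: (38/39)
  pull out 2: (2/39) = +1  (since 39 mod 8 = 7)
  reciprocity: (19/39) -> -(39/19)
  reduce: (1/19)
  (1/19) = 1
Product of signs = -1

-1


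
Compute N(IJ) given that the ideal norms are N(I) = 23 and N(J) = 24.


N(IJ) = N(I) * N(J)
= 23 * 24
= 552

552


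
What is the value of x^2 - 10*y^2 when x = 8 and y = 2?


x^2 - d*y^2
= 8^2 - 10*2^2
= 64 - 40
= 24

24


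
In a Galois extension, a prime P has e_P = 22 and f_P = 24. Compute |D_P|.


|D_P| = e * f
= 22 * 24
= 528

528


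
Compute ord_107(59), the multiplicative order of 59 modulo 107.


We want ord_107(59), the smallest k >= 1 with 59^k = 1 mod 107.
n = 107 = 107, phi(107) = 106; the order divides phi(n).
Divisors of 106: 1, 2, 53, 106
Repeated squaring mod 107: 59^1 = 59, 59^2 = 57, 59^4 = 39, 59^8 = 23, 59^16 = 101, 59^32 = 36, 59^64 = 12
Test divisors in increasing order:
  k=1: 59^1 = 59 mod 107
  k=2: 59^2 = 57 mod 107
  k=53: 59^53 = 36 * 101 * 39 * 59 = 106 mod 107
  k=106: 59^106 = 12 * 36 * 23 * 57 = 1 mod 107  <- first divisor giving 1
Order = 106

106


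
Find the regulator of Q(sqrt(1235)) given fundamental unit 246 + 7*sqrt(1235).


epsilon = 246 + 7*sqrt(1235)
= 491.9980
R = ln(491.9980)
= 6.1985

6.1985


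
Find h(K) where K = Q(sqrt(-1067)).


K = Q(sqrt(-1067)). d mod 4 = 1, so D = disc(K) = d = -1067
h(K) equals the number of primitive reduced positive-definite forms (a, b, c) = a*x^2 + b*x*y + c*y^2 with b^2 - 4ac = D,
where reduced means |b| <= a <= c, with b >= 0 whenever |b| = a or a = c, and primitive means gcd(a, b, c) = 1.
Reduced forces 3a^2 <= |D| = 1067, so 1 <= a <= 18; b must have the parity of D, and c = (b^2 - D)/(4a) must be an integer >= a.
Enumerate a = 1..18, b in [-a, a]:
  a=1: (1, 1, 267)  [1]
  a=2: none
  a=3: (3, -1, 89), (3, 1, 89)  [2]
  a=4..6: none
  a=7: (7, -5, 39), (7, 5, 39)  [2]
  a=8: none
  a=9: (9, -7, 31), (9, 7, 31)  [2]
  a=10: none
  a=11: (11, 11, 27)  [1]
  a=12: none
  a=13: (13, -5, 21), (13, 5, 21)  [2]
  a=14..16: none
  a=17: (17, -15, 19), (17, 15, 19)  [2]
  a=18: none
Total reduced forms: 1 + 2 + 2 + 2 + 1 + 2 + 2 = 12
h = 12

12


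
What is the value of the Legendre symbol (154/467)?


p = 467 is prime, so compute (154/467) with the reciprocity algorithm (Jacobi-symbol steps: pull out 2s via (2/n), flip via reciprocity, reduce):
  pull out 2: (2/467) = -1  (since 467 mod 8 = 3)
  reciprocity: (77/467) -> +(467/77)
  reduce: (5/77)
  reciprocity: (5/77) -> +(77/5)
  reduce: (2/5)
  pull out 2: (2/5) = -1  (since 5 mod 8 = 5)
  (1/5) = 1
Product of signs = 1
(154/467) = 1

1


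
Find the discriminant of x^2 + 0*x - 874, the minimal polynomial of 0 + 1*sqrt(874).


The element 0 + 1*sqrt(874) has minimal polynomial:
x^2 + 0*x - 874
Discriminant = (0)^2 - 4*(-874)
= 0 + 3496
= 3496

3496


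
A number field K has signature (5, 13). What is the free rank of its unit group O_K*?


By Dirichlet's unit theorem:
rank = r1 + r2 - 1
= 5 + 13 - 1
= 17

17


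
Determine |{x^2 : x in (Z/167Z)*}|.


For prime p, the number of non-zero quadratic residues is (p-1)/2.
= (167-1)/2
= 83

83


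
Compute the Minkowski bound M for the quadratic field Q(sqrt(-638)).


d = -638, d mod 4 = 2, so disc(K) = 4d = -2552; |disc(K)| = 2552
Imaginary quadratic field, so n = 2, s = r2 = 1, r1 = 0
M = (n!/n^n) * (4/pi)^s * sqrt(|disc(K)|) = (2!/2^2) * (4/pi)^1 * sqrt(2552)
= 0.5 * 1.273240 * 50.517324
= 32.1603

32.1603


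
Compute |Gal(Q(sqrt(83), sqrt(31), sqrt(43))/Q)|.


The 3 square roots of distinct primes are multiplicatively independent over Q,
so [K:Q] = 2^3 and Gal(K/Q) is isomorphic to (Z/2Z)^3.
|Gal| = 2^3 = 8

8


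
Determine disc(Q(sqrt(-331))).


For K = Q(sqrt(d)) with d squarefree: disc(K) = d if d = 1 mod 4, and disc(K) = 4d if d = 2 or 3 mod 4.
Here d = -331, and d mod 4 = 1.
d = 1 mod 4 (O_K = Z[(1+sqrt(d))/2]), so disc(K) = d = -331

-331


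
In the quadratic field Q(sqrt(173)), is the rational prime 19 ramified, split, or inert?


K = Q(sqrt(173)). Since d mod 4 = 1, disc(K) = 173.
Check p | disc: 173 mod 19 = 2.
p does not divide disc. Compute Legendre symbol (d/p):
2^((19-1)/2) mod 19 = -1
(d/p) = -1, so p is inert: (p) stays prime with e=1, f=2, g=1.
Therefore p is inert.

inert


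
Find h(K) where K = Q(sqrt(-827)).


K = Q(sqrt(-827)). d mod 4 = 1, so D = disc(K) = d = -827
h(K) equals the number of primitive reduced positive-definite forms (a, b, c) = a*x^2 + b*x*y + c*y^2 with b^2 - 4ac = D,
where reduced means |b| <= a <= c, with b >= 0 whenever |b| = a or a = c, and primitive means gcd(a, b, c) = 1.
Reduced forces 3a^2 <= |D| = 827, so 1 <= a <= 16; b must have the parity of D, and c = (b^2 - D)/(4a) must be an integer >= a.
Enumerate a = 1..16, b in [-a, a]:
  a=1: (1, 1, 207)  [1]
  a=2: none
  a=3: (3, -1, 69), (3, 1, 69)  [2]
  a=4..8: none
  a=9: (9, -1, 23), (9, 1, 23)  [2]
  a=10: none
  a=11: (11, -3, 19), (11, 3, 19)  [2]
  a=12..16: none
Total reduced forms: 1 + 2 + 2 + 2 = 7
h = 7

7


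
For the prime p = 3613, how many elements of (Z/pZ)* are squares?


For prime p, the number of non-zero quadratic residues is (p-1)/2.
= (3613-1)/2
= 1806

1806


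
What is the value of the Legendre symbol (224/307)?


p = 307 is prime, so compute (224/307) with the reciprocity algorithm (Jacobi-symbol steps: pull out 2s via (2/n), flip via reciprocity, reduce):
  pull out 2: (2/307) = -1  (since 307 mod 8 = 3)
  pull out 2: (2/307) = -1  (since 307 mod 8 = 3)
  pull out 2: (2/307) = -1  (since 307 mod 8 = 3)
  pull out 2: (2/307) = -1  (since 307 mod 8 = 3)
  pull out 2: (2/307) = -1  (since 307 mod 8 = 3)
  reciprocity: (7/307) -> -(307/7)
  reduce: (6/7)
  pull out 2: (2/7) = +1  (since 7 mod 8 = 7)
  reciprocity: (3/7) -> -(7/3)
  reduce: (1/3)
  (1/3) = 1
Product of signs = -1
(224/307) = -1

-1


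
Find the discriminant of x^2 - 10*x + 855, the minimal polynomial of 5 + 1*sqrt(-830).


The element 5 + 1*sqrt(-830) has minimal polynomial:
x^2 - 10*x + 855
Discriminant = (-10)^2 - 4*(855)
= 100 - 3420
= -3320

-3320


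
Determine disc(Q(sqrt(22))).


For K = Q(sqrt(d)) with d squarefree: disc(K) = d if d = 1 mod 4, and disc(K) = 4d if d = 2 or 3 mod 4.
Here d = 22, and d mod 4 = 2.
d = 2 mod 4, not 1 (O_K = Z[sqrt(d)]), so disc(K) = 4d = 4 * (22) = 88

88


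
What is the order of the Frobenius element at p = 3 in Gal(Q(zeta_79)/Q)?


The Frobenius at p in Gal(Q(zeta_n)/Q) = (Z/nZ)* is the class of p, so its order is ord_79(3), the smallest k >= 1 with 3^k = 1 mod 79.
n = 79 = 79, phi(79) = 78; the order divides phi(n).
Divisors of 78: 1, 2, 3, 6, 13, 26, 39, 78
Repeated squaring mod 79: 3^1 = 3, 3^2 = 9, 3^4 = 2, 3^8 = 4, 3^16 = 16, 3^32 = 19, 3^64 = 45
Test divisors in increasing order:
  k=1: 3^1 = 3 mod 79
  k=2: 3^2 = 9 mod 79
  k=3: 3^3 = 9 * 3 = 27 mod 79
  k=6: 3^6 = 2 * 9 = 18 mod 79
  k=13: 3^13 = 4 * 2 * 3 = 24 mod 79
  k=26: 3^26 = 16 * 4 * 9 = 23 mod 79
  k=39: 3^39 = 19 * 2 * 9 * 3 = 78 mod 79
  k=78: 3^78 = 45 * 4 * 2 * 9 = 1 mod 79  <- first divisor giving 1
Order = 78

78


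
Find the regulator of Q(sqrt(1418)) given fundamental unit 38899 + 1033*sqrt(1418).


epsilon = 38899 + 1033*sqrt(1418)
= 77798.0000
R = ln(77798.0000)
= 11.2619

11.2619


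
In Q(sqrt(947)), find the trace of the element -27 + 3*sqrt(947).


Tr(a + b*sqrt(d)) = (a + b*sqrt(d)) + (a - b*sqrt(d)) = 2a
= 2 * (-27)
= -54

-54


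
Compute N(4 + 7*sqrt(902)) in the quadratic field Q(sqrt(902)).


N(a + b*sqrt(d)) = a^2 - d*b^2
= (4)^2 - (902)*(7)^2
= 16 - 44198
= -44182

-44182


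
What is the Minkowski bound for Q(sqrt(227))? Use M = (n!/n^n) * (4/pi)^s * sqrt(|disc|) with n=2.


d = 227, d mod 4 = 3, so disc(K) = 4d = 908; |disc(K)| = 908
Real quadratic field, so n = 2, s = r2 = 0, r1 = 2
M = (n!/n^n) * (4/pi)^s * sqrt(|disc(K)|) = (2!/2^2) * (4/pi)^0 * sqrt(908)
= 0.5 * 1.000000 * 30.133038
= 15.0665

15.0665


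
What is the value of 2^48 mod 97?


p = 97 is prime and the exponent is (p-1)/2 = 48, so by Euler's criterion 2^48 = (2/97) = +1 or -1 mod 97.
Compute by square-and-multiply:
  48 = 32 + 16 (binary 110000)
  Repeated squaring mod 97: 2^1 = 2, 2^2 = 4, 2^4 = 16, 2^8 = 62, 2^16 = 61, 2^32 = 35
  2^48 = 2^32 * 2^16 = 35 * 61 mod 97
    35 * 61 = 2135 = 1 mod 97
  2^48 = 1 mod 97
Result 1: 2 is a quadratic residue mod 97.
2^48 mod 97 = 1

1


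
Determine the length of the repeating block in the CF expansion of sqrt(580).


Run the CF algorithm for sqrt(580).
a_0 = floor(sqrt(580)) = 24; set m_0=0, q_0=1.
Recurrence: m' = q*a - m,  q' = (d - m'^2)/q,  a' = floor((a_0 + m')/q').
  step 1: m=24, q=4, a=12
  step 2: m=24, q=1, a=48
a_2 = 2*a_0 = 48, so the period closes here.
sqrt(580) = [24; 12, 48]
Period length = 2

2


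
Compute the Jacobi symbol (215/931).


Compute (215/931) via quadratic reciprocity:
  reciprocity: (215/931) -> -(931/215)
  reduce: (71/215)
  reciprocity: (71/215) -> -(215/71)
  reduce: (2/71)
  pull out 2: (2/71) = +1  (since 71 mod 8 = 7)
  (1/71) = 1
Product of signs = 1

1


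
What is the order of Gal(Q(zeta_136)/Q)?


|Gal(Q(zeta_136)/Q)| = phi(136)
= 64

64


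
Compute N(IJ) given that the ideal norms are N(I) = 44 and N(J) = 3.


N(IJ) = N(I) * N(J)
= 44 * 3
= 132

132


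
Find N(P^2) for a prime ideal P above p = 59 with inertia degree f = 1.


N(P^a) = p^(a*f)
= 59^(2*1)
= 59^2
= 3481

3481


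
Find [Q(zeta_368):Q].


The degree equals Euler's totient phi(368).
368 = 2^4 * 23
phi(368) = 176

176


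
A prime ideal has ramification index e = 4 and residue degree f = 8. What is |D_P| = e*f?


|D_P| = e * f
= 4 * 8
= 32

32


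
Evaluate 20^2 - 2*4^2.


x^2 - d*y^2
= 20^2 - 2*4^2
= 400 - 32
= 368

368


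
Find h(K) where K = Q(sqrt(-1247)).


K = Q(sqrt(-1247)). d mod 4 = 1, so D = disc(K) = d = -1247
h(K) equals the number of primitive reduced positive-definite forms (a, b, c) = a*x^2 + b*x*y + c*y^2 with b^2 - 4ac = D,
where reduced means |b| <= a <= c, with b >= 0 whenever |b| = a or a = c, and primitive means gcd(a, b, c) = 1.
Reduced forces 3a^2 <= |D| = 1247, so 1 <= a <= 20; b must have the parity of D, and c = (b^2 - D)/(4a) must be an integer >= a.
Enumerate a = 1..20, b in [-a, a]:
  a=1: (1, 1, 312)  [1]
  a=2: (2, -1, 156), (2, 1, 156)  [2]
  a=3: (3, -1, 104), (3, 1, 104)  [2]
  a=4: (4, -1, 78), (4, 1, 78)  [2]
  a=5: none
  a=6: (6, -5, 53), (6, -1, 52), (6, 1, 52), (6, 5, 53)  [4]
  a=7: none
  a=8: (8, -1, 39), (8, 1, 39)  [2]
  a=9: (9, -7, 36), (9, 7, 36)  [2]
  a=10..11: none
  a=12: (12, -7, 27), (12, -1, 26), (12, 1, 26), (12, 7, 27)  [4]
  a=13: (13, -1, 24), (13, 1, 24)  [2]
  a=14..15: none
  a=16: (16, -15, 23), (16, 15, 23)  [2]
  a=17: none
  a=18: (18, -11, 19), (18, 7, 18), (18, 11, 19)  [3]
  a=19..20: none
Total reduced forms: 1 + 2 + 2 + 2 + 4 + 2 + 2 + 4 + 2 + 2 + 3 = 26
h = 26

26


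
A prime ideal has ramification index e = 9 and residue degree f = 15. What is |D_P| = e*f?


|D_P| = e * f
= 9 * 15
= 135

135


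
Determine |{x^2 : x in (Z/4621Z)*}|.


For prime p, the number of non-zero quadratic residues is (p-1)/2.
= (4621-1)/2
= 2310

2310


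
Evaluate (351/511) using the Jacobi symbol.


Compute (351/511) via quadratic reciprocity:
  reciprocity: (351/511) -> -(511/351)
  reduce: (160/351)
  pull out 2: (2/351) = +1  (since 351 mod 8 = 7)
  pull out 2: (2/351) = +1  (since 351 mod 8 = 7)
  pull out 2: (2/351) = +1  (since 351 mod 8 = 7)
  pull out 2: (2/351) = +1  (since 351 mod 8 = 7)
  pull out 2: (2/351) = +1  (since 351 mod 8 = 7)
  reciprocity: (5/351) -> +(351/5)
  reduce: (1/5)
  (1/5) = 1
Product of signs = -1

-1


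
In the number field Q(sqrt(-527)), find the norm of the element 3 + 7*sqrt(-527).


N(a + b*sqrt(d)) = a^2 - d*b^2
= (3)^2 - (-527)*(7)^2
= 9 + 25823
= 25832

25832


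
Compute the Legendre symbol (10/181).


p = 181 is prime, so compute (10/181) with the reciprocity algorithm (Jacobi-symbol steps: pull out 2s via (2/n), flip via reciprocity, reduce):
  pull out 2: (2/181) = -1  (since 181 mod 8 = 5)
  reciprocity: (5/181) -> +(181/5)
  reduce: (1/5)
  (1/5) = 1
Product of signs = -1
(10/181) = -1

-1


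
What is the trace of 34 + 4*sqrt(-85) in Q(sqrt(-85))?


Tr(a + b*sqrt(d)) = (a + b*sqrt(d)) + (a - b*sqrt(d)) = 2a
= 2 * (34)
= 68

68


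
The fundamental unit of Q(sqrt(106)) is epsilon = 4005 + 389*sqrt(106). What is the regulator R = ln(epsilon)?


epsilon = 4005 + 389*sqrt(106)
= 8010.0001
R = ln(8010.0001)
= 8.9884

8.9884


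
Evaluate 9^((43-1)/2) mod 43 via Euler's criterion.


p = 43 is prime and the exponent is (p-1)/2 = 21, so by Euler's criterion 9^21 = (9/43) = +1 or -1 mod 43.
Compute by square-and-multiply:
  21 = 16 + 4 + 1 (binary 10101)
  Repeated squaring mod 43: 9^1 = 9, 9^2 = 38, 9^4 = 25, 9^8 = 23, 9^16 = 13
  9^21 = 9^16 * 9^4 * 9^1 = 13 * 25 * 9 mod 43
    13 * 25 = 325 = 24 mod 43
    24 * 9 = 216 = 1 mod 43
  9^21 = 1 mod 43
Result 1: 9 is a quadratic residue mod 43.
9^21 mod 43 = 1

1


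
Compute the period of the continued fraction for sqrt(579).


Run the CF algorithm for sqrt(579).
a_0 = floor(sqrt(579)) = 24; set m_0=0, q_0=1.
Recurrence: m' = q*a - m,  q' = (d - m'^2)/q,  a' = floor((a_0 + m')/q').
  step 1: m=24, q=3, a=16
  step 2: m=24, q=1, a=48
a_2 = 2*a_0 = 48, so the period closes here.
sqrt(579) = [24; 16, 48]
Period length = 2

2


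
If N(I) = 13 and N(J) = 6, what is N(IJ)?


N(IJ) = N(I) * N(J)
= 13 * 6
= 78

78


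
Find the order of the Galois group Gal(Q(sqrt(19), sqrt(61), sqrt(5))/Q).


The 3 square roots of distinct primes are multiplicatively independent over Q,
so [K:Q] = 2^3 and Gal(K/Q) is isomorphic to (Z/2Z)^3.
|Gal| = 2^3 = 8

8


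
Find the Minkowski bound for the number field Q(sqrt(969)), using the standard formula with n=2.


d = 969, d mod 4 = 1, so disc(K) = d = 969; |disc(K)| = 969
Real quadratic field, so n = 2, s = r2 = 0, r1 = 2
M = (n!/n^n) * (4/pi)^s * sqrt(|disc(K)|) = (2!/2^2) * (4/pi)^0 * sqrt(969)
= 0.5 * 1.000000 * 31.128765
= 15.5644

15.5644


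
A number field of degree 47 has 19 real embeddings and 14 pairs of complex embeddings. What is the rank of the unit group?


By Dirichlet's unit theorem:
rank = r1 + r2 - 1
= 19 + 14 - 1
= 32

32


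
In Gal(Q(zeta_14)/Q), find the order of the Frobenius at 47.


The Frobenius at p in Gal(Q(zeta_n)/Q) = (Z/nZ)* is the class of p, so its order is ord_14(47), the smallest k >= 1 with 47^k = 1 mod 14.
n = 14 = 2 * 7, phi(14) = 6; the order divides phi(n).
Divisors of 6: 1, 2, 3, 6
Repeated squaring mod 14: 47^1 = 5, 47^2 = 11, 47^4 = 9
Test divisors in increasing order:
  k=1: 47^1 = 5 mod 14
  k=2: 47^2 = 11 mod 14
  k=3: 47^3 = 11 * 5 = 13 mod 14
  k=6: 47^6 = 9 * 11 = 1 mod 14  <- first divisor giving 1
Order = 6

6


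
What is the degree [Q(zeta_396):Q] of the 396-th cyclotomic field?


The degree equals Euler's totient phi(396).
396 = 2^2 * 3^2 * 11
phi(396) = 120

120


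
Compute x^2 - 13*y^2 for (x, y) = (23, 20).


x^2 - d*y^2
= 23^2 - 13*20^2
= 529 - 5200
= -4671

-4671


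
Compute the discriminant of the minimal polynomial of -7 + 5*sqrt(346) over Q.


The element -7 + 5*sqrt(346) has minimal polynomial:
x^2 + 14*x - 8601
Discriminant = (14)^2 - 4*(-8601)
= 196 + 34404
= 34600

34600


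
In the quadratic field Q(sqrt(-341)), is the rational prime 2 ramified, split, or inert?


K = Q(sqrt(-341)). Since d mod 4 = 3, disc(K) = -1364.
Check p | disc: -1364 mod 2 = 0.
p divides disc, so p ramifies: (p) = P^2 with e=2, f=1, g=1.
Therefore p is ramified.

ramified


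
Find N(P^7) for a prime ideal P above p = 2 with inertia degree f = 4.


N(P^a) = p^(a*f)
= 2^(7*4)
= 2^28
= 268435456

268435456


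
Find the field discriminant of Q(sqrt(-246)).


For K = Q(sqrt(d)) with d squarefree: disc(K) = d if d = 1 mod 4, and disc(K) = 4d if d = 2 or 3 mod 4.
Here d = -246, and d mod 4 = 2.
d = 2 mod 4, not 1 (O_K = Z[sqrt(d)]), so disc(K) = 4d = 4 * (-246) = -984

-984


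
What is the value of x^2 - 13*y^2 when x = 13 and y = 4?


x^2 - d*y^2
= 13^2 - 13*4^2
= 169 - 208
= -39

-39


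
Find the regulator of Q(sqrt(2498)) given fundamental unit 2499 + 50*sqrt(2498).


epsilon = 2499 + 50*sqrt(2498)
= 4997.9998
R = ln(4997.9998)
= 8.5168

8.5168


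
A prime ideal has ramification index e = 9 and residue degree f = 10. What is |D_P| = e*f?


|D_P| = e * f
= 9 * 10
= 90

90


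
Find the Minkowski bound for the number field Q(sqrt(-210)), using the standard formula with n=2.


d = -210, d mod 4 = 2, so disc(K) = 4d = -840; |disc(K)| = 840
Imaginary quadratic field, so n = 2, s = r2 = 1, r1 = 0
M = (n!/n^n) * (4/pi)^s * sqrt(|disc(K)|) = (2!/2^2) * (4/pi)^1 * sqrt(840)
= 0.5 * 1.273240 * 28.982753
= 18.4510

18.4510


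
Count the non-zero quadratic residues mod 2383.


For prime p, the number of non-zero quadratic residues is (p-1)/2.
= (2383-1)/2
= 1191

1191


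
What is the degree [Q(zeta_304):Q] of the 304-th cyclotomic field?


The degree equals Euler's totient phi(304).
304 = 2^4 * 19
phi(304) = 144

144


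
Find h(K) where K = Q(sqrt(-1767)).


K = Q(sqrt(-1767)). d mod 4 = 1, so D = disc(K) = d = -1767
h(K) equals the number of primitive reduced positive-definite forms (a, b, c) = a*x^2 + b*x*y + c*y^2 with b^2 - 4ac = D,
where reduced means |b| <= a <= c, with b >= 0 whenever |b| = a or a = c, and primitive means gcd(a, b, c) = 1.
Reduced forces 3a^2 <= |D| = 1767, so 1 <= a <= 24; b must have the parity of D, and c = (b^2 - D)/(4a) must be an integer >= a.
Enumerate a = 1..24, b in [-a, a]:
  a=1: (1, 1, 442)  [1]
  a=2: (2, -1, 221), (2, 1, 221)  [2]
  a=3: (3, 3, 148)  [1]
  a=4: (4, -3, 111), (4, 3, 111)  [2]
  a=5: none
  a=6: (6, -3, 74), (6, 3, 74)  [2]
  a=7: (7, -5, 64), (7, 5, 64)  [2]
  a=8: (8, -5, 56), (8, 5, 56)  [2]
  a=9..10: none
  a=11: (11, -9, 42), (11, 9, 42)  [2]
  a=12: (12, -3, 37), (12, 3, 37)  [2]
  a=13: (13, -1, 34), (13, 1, 34)  [2]
  a=14: (14, -9, 33), (14, -5, 32), (14, 5, 32), (14, 9, 33)  [4]
  a=15: none
  a=16: (16, -5, 28), (16, 5, 28)  [2]
  a=17: (17, -1, 26), (17, 1, 26)  [2]
  a=18: none
  a=19: (19, 19, 28)  [1]
  a=20: none
  a=21: (21, -9, 22), (21, 9, 22)  [2]
  a=22: (22, 13, 22)  [1]
  a=23: (23, -21, 24), (23, 21, 24)  [2]
  a=24: none
Total reduced forms: 1 + 2 + 1 + 2 + 2 + 2 + 2 + 2 + 2 + 2 + 4 + 2 + 2 + 1 + 2 + 1 + 2 = 32
h = 32

32


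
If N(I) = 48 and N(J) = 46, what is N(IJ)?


N(IJ) = N(I) * N(J)
= 48 * 46
= 2208

2208


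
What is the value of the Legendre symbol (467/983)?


p = 983 is prime, so compute (467/983) with the reciprocity algorithm (Jacobi-symbol steps: pull out 2s via (2/n), flip via reciprocity, reduce):
  reciprocity: (467/983) -> -(983/467)
  reduce: (49/467)
  reciprocity: (49/467) -> +(467/49)
  reduce: (26/49)
  pull out 2: (2/49) = +1  (since 49 mod 8 = 1)
  reciprocity: (13/49) -> +(49/13)
  reduce: (10/13)
  pull out 2: (2/13) = -1  (since 13 mod 8 = 5)
  reciprocity: (5/13) -> +(13/5)
  reduce: (3/5)
  reciprocity: (3/5) -> +(5/3)
  reduce: (2/3)
  pull out 2: (2/3) = -1  (since 3 mod 8 = 3)
  (1/3) = 1
Product of signs = -1
(467/983) = -1

-1


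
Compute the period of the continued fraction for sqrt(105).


Run the CF algorithm for sqrt(105).
a_0 = floor(sqrt(105)) = 10; set m_0=0, q_0=1.
Recurrence: m' = q*a - m,  q' = (d - m'^2)/q,  a' = floor((a_0 + m')/q').
  step 1: m=10, q=5, a=4
  step 2: m=10, q=1, a=20
a_2 = 2*a_0 = 20, so the period closes here.
sqrt(105) = [10; 4, 20]
Period length = 2

2


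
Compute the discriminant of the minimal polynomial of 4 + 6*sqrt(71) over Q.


The element 4 + 6*sqrt(71) has minimal polynomial:
x^2 - 8*x - 2540
Discriminant = (-8)^2 - 4*(-2540)
= 64 + 10160
= 10224

10224


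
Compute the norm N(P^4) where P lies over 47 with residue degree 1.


N(P^a) = p^(a*f)
= 47^(4*1)
= 47^4
= 4879681

4879681


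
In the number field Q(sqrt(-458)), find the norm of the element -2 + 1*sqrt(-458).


N(a + b*sqrt(d)) = a^2 - d*b^2
= (-2)^2 - (-458)*(1)^2
= 4 + 458
= 462

462


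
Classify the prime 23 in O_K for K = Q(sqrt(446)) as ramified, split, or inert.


K = Q(sqrt(446)). Since d mod 4 = 2, disc(K) = 1784.
Check p | disc: 1784 mod 23 = 13.
p does not divide disc. Compute Legendre symbol (d/p):
9^((23-1)/2) mod 23 = 1
(d/p) = 1, so p splits: (p) = P*P' with e=1, f=1, g=2.
Therefore p is split.

split


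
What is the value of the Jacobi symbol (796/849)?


Compute (796/849) via quadratic reciprocity:
  pull out 2: (2/849) = +1  (since 849 mod 8 = 1)
  pull out 2: (2/849) = +1  (since 849 mod 8 = 1)
  reciprocity: (199/849) -> +(849/199)
  reduce: (53/199)
  reciprocity: (53/199) -> +(199/53)
  reduce: (40/53)
  pull out 2: (2/53) = -1  (since 53 mod 8 = 5)
  pull out 2: (2/53) = -1  (since 53 mod 8 = 5)
  pull out 2: (2/53) = -1  (since 53 mod 8 = 5)
  reciprocity: (5/53) -> +(53/5)
  reduce: (3/5)
  reciprocity: (3/5) -> +(5/3)
  reduce: (2/3)
  pull out 2: (2/3) = -1  (since 3 mod 8 = 3)
  (1/3) = 1
Product of signs = 1

1


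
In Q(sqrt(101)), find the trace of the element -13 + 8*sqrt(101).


Tr(a + b*sqrt(d)) = (a + b*sqrt(d)) + (a - b*sqrt(d)) = 2a
= 2 * (-13)
= -26

-26


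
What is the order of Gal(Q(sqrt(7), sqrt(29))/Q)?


The 2 square roots of distinct primes are multiplicatively independent over Q,
so [K:Q] = 2^2 and Gal(K/Q) is isomorphic to (Z/2Z)^2.
|Gal| = 2^2 = 4

4


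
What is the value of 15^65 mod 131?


p = 131 is prime and the exponent is (p-1)/2 = 65, so by Euler's criterion 15^65 = (15/131) = +1 or -1 mod 131.
Compute by square-and-multiply:
  65 = 64 + 1 (binary 1000001)
  Repeated squaring mod 131: 15^1 = 15, 15^2 = 94, 15^4 = 59, 15^8 = 75, 15^16 = 123, 15^32 = 64, 15^64 = 35
  15^65 = 15^64 * 15^1 = 35 * 15 mod 131
    35 * 15 = 525 = 1 mod 131
  15^65 = 1 mod 131
Result 1: 15 is a quadratic residue mod 131.
15^65 mod 131 = 1

1


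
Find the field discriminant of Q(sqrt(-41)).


For K = Q(sqrt(d)) with d squarefree: disc(K) = d if d = 1 mod 4, and disc(K) = 4d if d = 2 or 3 mod 4.
Here d = -41, and d mod 4 = 3.
d = 3 mod 4, not 1 (O_K = Z[sqrt(d)]), so disc(K) = 4d = 4 * (-41) = -164

-164


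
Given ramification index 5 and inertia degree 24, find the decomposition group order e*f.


|D_P| = e * f
= 5 * 24
= 120

120


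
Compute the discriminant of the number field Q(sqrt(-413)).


For K = Q(sqrt(d)) with d squarefree: disc(K) = d if d = 1 mod 4, and disc(K) = 4d if d = 2 or 3 mod 4.
Here d = -413, and d mod 4 = 3.
d = 3 mod 4, not 1 (O_K = Z[sqrt(d)]), so disc(K) = 4d = 4 * (-413) = -1652

-1652


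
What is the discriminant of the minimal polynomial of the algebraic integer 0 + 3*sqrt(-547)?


The element 0 + 3*sqrt(-547) has minimal polynomial:
x^2 + 0*x + 4923
Discriminant = (0)^2 - 4*(4923)
= 0 - 19692
= -19692

-19692


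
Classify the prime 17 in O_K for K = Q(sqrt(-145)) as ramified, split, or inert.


K = Q(sqrt(-145)). Since d mod 4 = 3, disc(K) = -580.
Check p | disc: -580 mod 17 = 15.
p does not divide disc. Compute Legendre symbol (d/p):
8^((17-1)/2) mod 17 = 1
(d/p) = 1, so p splits: (p) = P*P' with e=1, f=1, g=2.
Therefore p is split.

split


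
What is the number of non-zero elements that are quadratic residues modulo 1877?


For prime p, the number of non-zero quadratic residues is (p-1)/2.
= (1877-1)/2
= 938

938


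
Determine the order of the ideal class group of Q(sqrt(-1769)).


K = Q(sqrt(-1769)). d mod 4 = 3, so D = disc(K) = 4d = -7076
h(K) equals the number of primitive reduced positive-definite forms (a, b, c) = a*x^2 + b*x*y + c*y^2 with b^2 - 4ac = D,
where reduced means |b| <= a <= c, with b >= 0 whenever |b| = a or a = c, and primitive means gcd(a, b, c) = 1.
Reduced forces 3a^2 <= |D| = 7076, so 1 <= a <= 48; b must have the parity of D, and c = (b^2 - D)/(4a) must be an integer >= a.
Enumerate a = 1..48, b in [-a, a]:
  a=1: (1, 0, 1769)  [1]
  a=2: (2, 2, 885)  [1]
  a=3: (3, -2, 590), (3, 2, 590)  [2]
  a=4: none
  a=5: (5, -2, 354), (5, 2, 354)  [2]
  a=6: (6, -2, 295), (6, 2, 295)  [2]
  a=7: (7, -6, 254), (7, 6, 254)  [2]
  a=8: none
  a=9: (9, -4, 197), (9, 4, 197)  [2]
  a=10: (10, -2, 177), (10, 2, 177)  [2]
  a=11..12: none
  a=13: (13, -10, 138), (13, 10, 138)  [2]
  a=14: (14, -6, 127), (14, 6, 127)  [2]
  a=15: (15, -8, 119), (15, -2, 118), (15, 2, 118), (15, 8, 119)  [4]
  a=16: none
  a=17: (17, -8, 105), (17, 8, 105)  [2]
  a=18: (18, -14, 101), (18, 14, 101)  [2]
  a=19: (19, -12, 95), (19, 12, 95)  [2]
  a=20: none
  a=21: (21, -20, 89), (21, -8, 85), (21, 8, 85), (21, 20, 89)  [4]
  a=22: none
  a=23: (23, -10, 78), (23, 10, 78)  [2]
  a=24: none
  a=25: (25, -18, 74), (25, 18, 74)  [2]
  a=26: (26, -10, 69), (26, 10, 69)  [2]
  a=27: (27, -22, 70), (27, 22, 70)  [2]
  a=28: none
  a=29: (29, 0, 61)  [1]
  a=30: (30, -22, 63), (30, -2, 59), (30, 2, 59), (30, 22, 63)  [4]
  a=31..33: none
  a=34: (34, -26, 57), (34, 26, 57)  [2]
  a=35: (35, -22, 54), (35, -8, 51), (35, 8, 51), (35, 22, 54)  [4]
  a=36: none
  a=37: (37, -18, 50), (37, 18, 50)  [2]
  a=38: (38, -26, 51), (38, 26, 51)  [2]
  a=39: (39, -16, 47), (39, -10, 46), (39, 10, 46), (39, 16, 47)  [4]
  a=40..41: none
  a=42: (42, -34, 49), (42, -22, 45), (42, 22, 45), (42, 34, 49)  [4]
  a=43..44: none
  a=45: (45, 32, 45)  [1]
  a=46..48: none
Total reduced forms: 1 + 1 + 2 + 2 + 2 + 2 + 2 + 2 + 2 + 2 + 4 + 2 + 2 + 2 + 4 + 2 + 2 + 2 + 2 + 1 + 4 + 2 + 4 + 2 + 2 + 4 + 4 + 1 = 64
h = 64

64


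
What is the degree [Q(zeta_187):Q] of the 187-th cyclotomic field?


The degree equals Euler's totient phi(187).
187 = 11 * 17
phi(187) = 160

160


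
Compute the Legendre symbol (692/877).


p = 877 is prime, so compute (692/877) with the reciprocity algorithm (Jacobi-symbol steps: pull out 2s via (2/n), flip via reciprocity, reduce):
  pull out 2: (2/877) = -1  (since 877 mod 8 = 5)
  pull out 2: (2/877) = -1  (since 877 mod 8 = 5)
  reciprocity: (173/877) -> +(877/173)
  reduce: (12/173)
  pull out 2: (2/173) = -1  (since 173 mod 8 = 5)
  pull out 2: (2/173) = -1  (since 173 mod 8 = 5)
  reciprocity: (3/173) -> +(173/3)
  reduce: (2/3)
  pull out 2: (2/3) = -1  (since 3 mod 8 = 3)
  (1/3) = 1
Product of signs = -1
(692/877) = -1

-1


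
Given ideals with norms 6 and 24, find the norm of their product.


N(IJ) = N(I) * N(J)
= 6 * 24
= 144

144


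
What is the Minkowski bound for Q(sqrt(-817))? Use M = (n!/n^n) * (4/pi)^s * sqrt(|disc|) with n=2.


d = -817, d mod 4 = 3, so disc(K) = 4d = -3268; |disc(K)| = 3268
Imaginary quadratic field, so n = 2, s = r2 = 1, r1 = 0
M = (n!/n^n) * (4/pi)^s * sqrt(|disc(K)|) = (2!/2^2) * (4/pi)^1 * sqrt(3268)
= 0.5 * 1.273240 * 57.166424
= 36.3933

36.3933


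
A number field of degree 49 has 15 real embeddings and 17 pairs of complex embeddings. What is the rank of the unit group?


By Dirichlet's unit theorem:
rank = r1 + r2 - 1
= 15 + 17 - 1
= 31

31


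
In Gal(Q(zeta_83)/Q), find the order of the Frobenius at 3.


The Frobenius at p in Gal(Q(zeta_n)/Q) = (Z/nZ)* is the class of p, so its order is ord_83(3), the smallest k >= 1 with 3^k = 1 mod 83.
n = 83 = 83, phi(83) = 82; the order divides phi(n).
Divisors of 82: 1, 2, 41, 82
Repeated squaring mod 83: 3^1 = 3, 3^2 = 9, 3^4 = 81, 3^8 = 4, 3^16 = 16, 3^32 = 7, 3^64 = 49
Test divisors in increasing order:
  k=1: 3^1 = 3 mod 83
  k=2: 3^2 = 9 mod 83
  k=41: 3^41 = 7 * 4 * 3 = 1 mod 83  <- first divisor giving 1
Order = 41

41


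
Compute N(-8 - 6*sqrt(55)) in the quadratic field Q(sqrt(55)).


N(a + b*sqrt(d)) = a^2 - d*b^2
= (-8)^2 - (55)*(-6)^2
= 64 - 1980
= -1916

-1916


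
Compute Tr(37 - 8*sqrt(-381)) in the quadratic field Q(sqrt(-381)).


Tr(a + b*sqrt(d)) = (a + b*sqrt(d)) + (a - b*sqrt(d)) = 2a
= 2 * (37)
= 74

74


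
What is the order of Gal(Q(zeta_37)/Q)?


|Gal(Q(zeta_37)/Q)| = phi(37)
= 36

36


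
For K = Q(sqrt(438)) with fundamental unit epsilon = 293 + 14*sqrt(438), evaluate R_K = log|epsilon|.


epsilon = 293 + 14*sqrt(438)
= 585.9983
R = ln(585.9983)
= 6.3733

6.3733


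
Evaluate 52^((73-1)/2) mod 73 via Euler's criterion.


p = 73 is prime and the exponent is (p-1)/2 = 36, so by Euler's criterion 52^36 = (52/73) = +1 or -1 mod 73.
Compute by square-and-multiply:
  36 = 32 + 4 (binary 100100)
  Repeated squaring mod 73: 52^1 = 52, 52^2 = 3, 52^4 = 9, 52^8 = 8, 52^16 = 64, 52^32 = 8
  52^36 = 52^32 * 52^4 = 8 * 9 mod 73
    8 * 9 = 72 = 72 mod 73
  52^36 = 72 mod 73
Result 72 = p - 1 = -1 mod 73: 52 is a quadratic non-residue mod 73. As a residue in [0, p-1] the value is 72.
52^36 mod 73 = 72

72


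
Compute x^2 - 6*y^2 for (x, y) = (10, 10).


x^2 - d*y^2
= 10^2 - 6*10^2
= 100 - 600
= -500

-500


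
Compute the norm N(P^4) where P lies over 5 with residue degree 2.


N(P^a) = p^(a*f)
= 5^(4*2)
= 5^8
= 390625

390625


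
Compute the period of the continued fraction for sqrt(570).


Run the CF algorithm for sqrt(570).
a_0 = floor(sqrt(570)) = 23; set m_0=0, q_0=1.
Recurrence: m' = q*a - m,  q' = (d - m'^2)/q,  a' = floor((a_0 + m')/q').
  step 1: m=23, q=41, a=1
  step 2: m=18, q=6, a=6
  step 3: m=18, q=41, a=1
  step 4: m=23, q=1, a=46
a_4 = 2*a_0 = 46, so the period closes here.
sqrt(570) = [23; 1, 6, 1, 46]
Period length = 4

4


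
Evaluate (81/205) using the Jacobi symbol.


Compute (81/205) via quadratic reciprocity:
  reciprocity: (81/205) -> +(205/81)
  reduce: (43/81)
  reciprocity: (43/81) -> +(81/43)
  reduce: (38/43)
  pull out 2: (2/43) = -1  (since 43 mod 8 = 3)
  reciprocity: (19/43) -> -(43/19)
  reduce: (5/19)
  reciprocity: (5/19) -> +(19/5)
  reduce: (4/5)
  pull out 2: (2/5) = -1  (since 5 mod 8 = 5)
  pull out 2: (2/5) = -1  (since 5 mod 8 = 5)
  (1/5) = 1
Product of signs = 1

1


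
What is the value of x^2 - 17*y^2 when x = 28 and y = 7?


x^2 - d*y^2
= 28^2 - 17*7^2
= 784 - 833
= -49

-49


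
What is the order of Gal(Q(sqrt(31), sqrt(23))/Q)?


The 2 square roots of distinct primes are multiplicatively independent over Q,
so [K:Q] = 2^2 and Gal(K/Q) is isomorphic to (Z/2Z)^2.
|Gal| = 2^2 = 4

4


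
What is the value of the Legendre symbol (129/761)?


p = 761 is prime, so compute (129/761) with the reciprocity algorithm (Jacobi-symbol steps: pull out 2s via (2/n), flip via reciprocity, reduce):
  reciprocity: (129/761) -> +(761/129)
  reduce: (116/129)
  pull out 2: (2/129) = +1  (since 129 mod 8 = 1)
  pull out 2: (2/129) = +1  (since 129 mod 8 = 1)
  reciprocity: (29/129) -> +(129/29)
  reduce: (13/29)
  reciprocity: (13/29) -> +(29/13)
  reduce: (3/13)
  reciprocity: (3/13) -> +(13/3)
  reduce: (1/3)
  (1/3) = 1
Product of signs = 1
(129/761) = 1

1


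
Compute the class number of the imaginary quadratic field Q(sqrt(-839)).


K = Q(sqrt(-839)). d mod 4 = 1, so D = disc(K) = d = -839
h(K) equals the number of primitive reduced positive-definite forms (a, b, c) = a*x^2 + b*x*y + c*y^2 with b^2 - 4ac = D,
where reduced means |b| <= a <= c, with b >= 0 whenever |b| = a or a = c, and primitive means gcd(a, b, c) = 1.
Reduced forces 3a^2 <= |D| = 839, so 1 <= a <= 16; b must have the parity of D, and c = (b^2 - D)/(4a) must be an integer >= a.
Enumerate a = 1..16, b in [-a, a]:
  a=1: (1, 1, 210)  [1]
  a=2: (2, -1, 105), (2, 1, 105)  [2]
  a=3: (3, -1, 70), (3, 1, 70)  [2]
  a=4: (4, -3, 53), (4, 3, 53)  [2]
  a=5: (5, -1, 42), (5, 1, 42)  [2]
  a=6: (6, -5, 36), (6, -1, 35), (6, 1, 35), (6, 5, 36)  [4]
  a=7: (7, -1, 30), (7, 1, 30)  [2]
  a=8: (8, -5, 27), (8, 5, 27)  [2]
  a=9: (9, -5, 24), (9, 5, 24)  [2]
  a=10: (10, -9, 23), (10, -1, 21), (10, 1, 21), (10, 9, 23)  [4]
  a=11: none
  a=12: (12, -11, 20), (12, -5, 18), (12, 5, 18), (12, 11, 20)  [4]
  a=13: none
  a=14: (14, -13, 18), (14, -1, 15), (14, 1, 15), (14, 13, 18)  [4]
  a=15: (15, -11, 16), (15, 11, 16)  [2]
  a=16: none
Total reduced forms: 1 + 2 + 2 + 2 + 2 + 4 + 2 + 2 + 2 + 4 + 4 + 4 + 2 = 33
h = 33

33


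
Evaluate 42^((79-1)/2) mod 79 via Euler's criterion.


p = 79 is prime and the exponent is (p-1)/2 = 39, so by Euler's criterion 42^39 = (42/79) = +1 or -1 mod 79.
Compute by square-and-multiply:
  39 = 32 + 4 + 2 + 1 (binary 100111)
  Repeated squaring mod 79: 42^1 = 42, 42^2 = 26, 42^4 = 44, 42^8 = 40, 42^16 = 20, 42^32 = 5
  42^39 = 42^32 * 42^4 * 42^2 * 42^1 = 5 * 44 * 26 * 42 mod 79
    5 * 44 = 220 = 62 mod 79
    62 * 26 = 1612 = 32 mod 79
    32 * 42 = 1344 = 1 mod 79
  42^39 = 1 mod 79
Result 1: 42 is a quadratic residue mod 79.
42^39 mod 79 = 1

1


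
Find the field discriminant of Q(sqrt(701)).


For K = Q(sqrt(d)) with d squarefree: disc(K) = d if d = 1 mod 4, and disc(K) = 4d if d = 2 or 3 mod 4.
Here d = 701, and d mod 4 = 1.
d = 1 mod 4 (O_K = Z[(1+sqrt(d))/2]), so disc(K) = d = 701

701


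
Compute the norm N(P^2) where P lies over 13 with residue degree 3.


N(P^a) = p^(a*f)
= 13^(2*3)
= 13^6
= 4826809

4826809


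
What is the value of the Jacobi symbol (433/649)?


Compute (433/649) via quadratic reciprocity:
  reciprocity: (433/649) -> +(649/433)
  reduce: (216/433)
  pull out 2: (2/433) = +1  (since 433 mod 8 = 1)
  pull out 2: (2/433) = +1  (since 433 mod 8 = 1)
  pull out 2: (2/433) = +1  (since 433 mod 8 = 1)
  reciprocity: (27/433) -> +(433/27)
  reduce: (1/27)
  (1/27) = 1
Product of signs = 1

1
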